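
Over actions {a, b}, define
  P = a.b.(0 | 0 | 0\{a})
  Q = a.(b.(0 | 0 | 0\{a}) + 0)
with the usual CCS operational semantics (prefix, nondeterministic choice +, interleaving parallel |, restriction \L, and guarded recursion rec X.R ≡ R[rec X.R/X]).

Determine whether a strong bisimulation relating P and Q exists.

P ~ Q

P's transition system — 3 states:
  p0 = a.b.(0 | 0 | 0\{a}) has moves --a--▸ p1
  p1 = b.(0 | 0 | 0\{a}) has moves --b--▸ p2
  p2 = 0 | 0 | 0\{a} has moves stopped
Q's transition system — 3 states:
  q0 = a.(b.(0 | 0 | 0\{a}) + 0) has moves --a--▸ q1
  q1 = b.(0 | 0 | 0\{a}) + 0 has moves --b--▸ q2
  q2 = 0 | 0 | 0\{a} has moves stopped
Bisimilarity quotient blocks:
  B0 = {p0, q0}
  B1 = {p1, q1}
  B2 = {p2, q2}
p0 ∈ B0, q0 ∈ B0 → same block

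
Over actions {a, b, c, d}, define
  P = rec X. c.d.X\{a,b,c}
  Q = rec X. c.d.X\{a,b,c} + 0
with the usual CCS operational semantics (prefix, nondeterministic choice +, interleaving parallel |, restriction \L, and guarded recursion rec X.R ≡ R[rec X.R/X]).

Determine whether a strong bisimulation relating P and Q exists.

YES

P's transition system — 3 states:
  m0 = rec X. c.d.X\{a,b,c} :: —c→ m1
  m1 = d.(rec X. c.d.X\{a,b,c})\{a,b,c} :: —d→ m2
  m2 = (rec X. c.d.X\{a,b,c})\{a,b,c} :: ∅
Q's transition system — 3 states:
  n0 = rec X. c.d.X\{a,b,c} + 0 :: —c→ n1
  n1 = d.(rec X. c.d.X\{a,b,c} + 0)\{a,b,c} :: —d→ n2
  n2 = (rec X. c.d.X\{a,b,c} + 0)\{a,b,c} :: ∅
Bisimilarity quotient blocks:
  B0 = {m0, n0}
  B1 = {m1, n1}
  B2 = {m2, n2}
m0 ∈ B0, n0 ∈ B0 → same block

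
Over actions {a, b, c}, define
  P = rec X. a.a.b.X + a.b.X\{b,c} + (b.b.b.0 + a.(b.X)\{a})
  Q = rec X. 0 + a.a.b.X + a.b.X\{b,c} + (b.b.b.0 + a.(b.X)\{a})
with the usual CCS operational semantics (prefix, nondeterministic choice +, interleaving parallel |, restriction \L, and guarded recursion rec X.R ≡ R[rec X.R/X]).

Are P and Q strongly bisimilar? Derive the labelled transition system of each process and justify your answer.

LTS(P): 17 reachable states
  s0 = rec X. a.a.b.X + a.b.X\{b,c} + (b.b.b.0 + a.(b.X)\{a}) :: ··a··> s1, ··a··> s2, ··a··> s3, ··b··> s4
  s1 = (b.(rec X. a.a.b.X + a.b.X\{b,c} + (b.b.b.0 + a.(b.X)\{a})))\{a} :: ··b··> s5
  s2 = a.b.(rec X. a.a.b.X + a.b.X\{b,c} + (b.b.b.0 + a.(b.X)\{a})) :: ··a··> s6
  s3 = b.(rec X. a.a.b.X + a.b.X\{b,c} + (b.b.b.0 + a.(b.X)\{a}))\{b,c} :: ··b··> s7
  s4 = b.b.0 :: ··b··> s8
  s5 = (rec X. a.a.b.X + a.b.X\{b,c} + (b.b.b.0 + a.(b.X)\{a}))\{a} :: ··b··> s9
  s6 = b.(rec X. a.a.b.X + a.b.X\{b,c} + (b.b.b.0 + a.(b.X)\{a})) :: ··b··> s0
  s7 = (rec X. a.a.b.X + a.b.X\{b,c} + (b.b.b.0 + a.(b.X)\{a}))\{b,c} :: ··a··> s10, ··a··> s11, ··a··> s12
  s8 = b.0 :: ··b··> s13
  s9 = (b.b.0)\{a} :: ··b··> s14
  s10 = (a.b.(rec X. a.a.b.X + a.b.X\{b,c} + (b.b.b.0 + a.(b.X)\{a})))\{b,c} :: ··a··> s15
  s11 = (b.(rec X. a.a.b.X + a.b.X\{b,c} + (b.b.b.0 + a.(b.X)\{a})))\{a}\{b,c} :: deadlocked
  s12 = (b.(rec X. a.a.b.X + a.b.X\{b,c} + (b.b.b.0 + a.(b.X)\{a}))\{b,c})\{b,c} :: deadlocked
  s13 = 0 :: deadlocked
  s14 = (b.0)\{a} :: ··b··> s16
  s15 = (b.(rec X. a.a.b.X + a.b.X\{b,c} + (b.b.b.0 + a.(b.X)\{a})))\{b,c} :: deadlocked
  s16 = 0\{a} :: deadlocked
LTS(Q): 17 reachable states
  t0 = rec X. 0 + a.a.b.X + a.b.X\{b,c} + (b.b.b.0 + a.(b.X)\{a}) :: ··a··> t1, ··a··> t2, ··a··> t3, ··b··> t4
  t1 = (b.(rec X. 0 + a.a.b.X + a.b.X\{b,c} + (b.b.b.0 + a.(b.X)\{a})))\{a} :: ··b··> t5
  t2 = a.b.(rec X. 0 + a.a.b.X + a.b.X\{b,c} + (b.b.b.0 + a.(b.X)\{a})) :: ··a··> t6
  t3 = b.(rec X. 0 + a.a.b.X + a.b.X\{b,c} + (b.b.b.0 + a.(b.X)\{a}))\{b,c} :: ··b··> t7
  t4 = b.b.0 :: ··b··> t8
  t5 = (rec X. 0 + a.a.b.X + a.b.X\{b,c} + (b.b.b.0 + a.(b.X)\{a}))\{a} :: ··b··> t9
  t6 = b.(rec X. 0 + a.a.b.X + a.b.X\{b,c} + (b.b.b.0 + a.(b.X)\{a})) :: ··b··> t0
  t7 = (rec X. 0 + a.a.b.X + a.b.X\{b,c} + (b.b.b.0 + a.(b.X)\{a}))\{b,c} :: ··a··> t10, ··a··> t11, ··a··> t12
  t8 = b.0 :: ··b··> t13
  t9 = (b.b.0)\{a} :: ··b··> t14
  t10 = (a.b.(rec X. 0 + a.a.b.X + a.b.X\{b,c} + (b.b.b.0 + a.(b.X)\{a})))\{b,c} :: ··a··> t15
  t11 = (b.(rec X. 0 + a.a.b.X + a.b.X\{b,c} + (b.b.b.0 + a.(b.X)\{a})))\{a}\{b,c} :: deadlocked
  t12 = (b.(rec X. 0 + a.a.b.X + a.b.X\{b,c} + (b.b.b.0 + a.(b.X)\{a}))\{b,c})\{b,c} :: deadlocked
  t13 = 0 :: deadlocked
  t14 = (b.0)\{a} :: ··b··> t16
  t15 = (b.(rec X. 0 + a.a.b.X + a.b.X\{b,c} + (b.b.b.0 + a.(b.X)\{a})))\{b,c} :: deadlocked
  t16 = 0\{a} :: deadlocked
Partition-refinement fixed point:
  B0 = {s0, t0}
  B1 = {s4, s9, t4, t9}
  B2 = {s14, s8, t14, t8}
  B3 = {s11, s12, s13, s15, s16, t11, t12, t13, t15, t16}
  B4 = {s3, t3}
  B5 = {s7, t7}
  B6 = {s10, t10}
  B7 = {s2, t2}
  B8 = {s6, t6}
  B9 = {s1, t1}
  B10 = {s5, t5}
s0 ∈ B0, t0 ∈ B0 → same block

P ~ Q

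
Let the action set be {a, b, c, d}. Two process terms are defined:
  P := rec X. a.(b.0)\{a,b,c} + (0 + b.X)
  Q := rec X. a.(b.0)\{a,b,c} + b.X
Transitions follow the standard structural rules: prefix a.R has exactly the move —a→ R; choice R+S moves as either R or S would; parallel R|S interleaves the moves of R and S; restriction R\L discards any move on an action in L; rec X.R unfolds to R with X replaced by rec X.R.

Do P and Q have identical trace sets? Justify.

Reachable graph of P (2 states):
  u0 = rec X. a.(b.0)\{a,b,c} + (0 + b.X) | =a=> u1, =b=> u0
  u1 = (b.0)\{a,b,c} | ·
Reachable graph of Q (2 states):
  v0 = rec X. a.(b.0)\{a,b,c} + b.X | =a=> v1, =b=> v0
  v1 = (b.0)\{a,b,c} | ·
Partition-refinement fixed point:
  B0 = {u0, v0}
  B1 = {u1, v1}
u0 ∈ B0, v0 ∈ B0 → same block
Bisimilar ⇒ trace-equivalent.

traces(P) = traces(Q)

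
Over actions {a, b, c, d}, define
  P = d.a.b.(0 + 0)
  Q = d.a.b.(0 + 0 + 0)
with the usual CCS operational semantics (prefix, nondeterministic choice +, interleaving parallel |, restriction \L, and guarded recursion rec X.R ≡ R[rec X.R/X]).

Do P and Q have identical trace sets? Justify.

Reachable graph of P (4 states):
  u0 = d.a.b.(0 + 0) | =d=> u1
  u1 = a.b.(0 + 0) | =a=> u2
  u2 = b.(0 + 0) | =b=> u3
  u3 = 0 + 0 | ∅
Reachable graph of Q (4 states):
  v0 = d.a.b.(0 + 0 + 0) | =d=> v1
  v1 = a.b.(0 + 0 + 0) | =a=> v2
  v2 = b.(0 + 0 + 0) | =b=> v3
  v3 = 0 + 0 + 0 | ∅
Partition-refinement fixed point:
  B0 = {u0, v0}
  B1 = {u1, v1}
  B2 = {u2, v2}
  B3 = {u3, v3}
u0 ∈ B0, v0 ∈ B0 → same block
Bisimilar ⇒ trace-equivalent.

traces(P) = traces(Q)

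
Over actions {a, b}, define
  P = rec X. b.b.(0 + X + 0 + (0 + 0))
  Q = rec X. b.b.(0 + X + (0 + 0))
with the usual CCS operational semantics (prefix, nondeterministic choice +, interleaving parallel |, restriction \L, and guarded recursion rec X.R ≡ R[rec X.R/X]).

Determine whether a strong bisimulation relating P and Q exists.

LTS(P): 3 reachable states
  u0 = rec X. b.b.(0 + X + 0 + (0 + 0)) :: =b=> u1
  u1 = b.(0 + (rec X. b.b.(0 + X + 0 + (0 + 0))) + 0 + (0 + 0)) :: =b=> u2
  u2 = 0 + (rec X. b.b.(0 + X + 0 + (0 + 0))) + 0 + (0 + 0) :: =b=> u1
LTS(Q): 3 reachable states
  v0 = rec X. b.b.(0 + X + (0 + 0)) :: =b=> v1
  v1 = b.(0 + (rec X. b.b.(0 + X + (0 + 0))) + (0 + 0)) :: =b=> v2
  v2 = 0 + (rec X. b.b.(0 + X + (0 + 0))) + (0 + 0) :: =b=> v1
Partition-refinement fixed point:
  B0 = {u0, u1, u2, v0, v1, v2}
u0 ∈ B0, v0 ∈ B0 → same block

P ~ Q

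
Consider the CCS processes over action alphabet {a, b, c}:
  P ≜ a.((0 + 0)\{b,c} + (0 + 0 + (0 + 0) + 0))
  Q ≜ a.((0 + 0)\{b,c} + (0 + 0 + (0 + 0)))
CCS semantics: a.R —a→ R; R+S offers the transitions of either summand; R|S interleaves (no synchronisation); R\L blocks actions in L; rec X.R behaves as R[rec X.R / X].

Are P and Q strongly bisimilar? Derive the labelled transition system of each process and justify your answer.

P ~ Q

Reachable graph of P (2 states):
  s0 = a.((0 + 0)\{b,c} + (0 + 0 + (0 + 0) + 0)) → —a→ s1
  s1 = (0 + 0)\{b,c} + (0 + 0 + (0 + 0) + 0) → stopped
Reachable graph of Q (2 states):
  t0 = a.((0 + 0)\{b,c} + (0 + 0 + (0 + 0))) → —a→ t1
  t1 = (0 + 0)\{b,c} + (0 + 0 + (0 + 0)) → stopped
Partition-refinement fixed point:
  B0 = {s0, t0}
  B1 = {s1, t1}
s0 ∈ B0, t0 ∈ B0 → same block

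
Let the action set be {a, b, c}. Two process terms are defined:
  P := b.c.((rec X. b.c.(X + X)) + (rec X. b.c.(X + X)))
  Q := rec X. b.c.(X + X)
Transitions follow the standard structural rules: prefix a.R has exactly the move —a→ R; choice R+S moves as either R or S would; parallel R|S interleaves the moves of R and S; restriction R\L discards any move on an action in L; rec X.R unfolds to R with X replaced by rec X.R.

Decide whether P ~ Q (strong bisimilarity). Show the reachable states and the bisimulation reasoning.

Reachable graph of P (3 states):
  p0 = b.c.((rec X. b.c.(X + X)) + (rec X. b.c.(X + X))) :: --b--▸ p1
  p1 = c.((rec X. b.c.(X + X)) + (rec X. b.c.(X + X))) :: --c--▸ p2
  p2 = (rec X. b.c.(X + X)) + (rec X. b.c.(X + X)) :: --b--▸ p1
Reachable graph of Q (3 states):
  q0 = rec X. b.c.(X + X) :: --b--▸ q1
  q1 = c.((rec X. b.c.(X + X)) + (rec X. b.c.(X + X))) :: --c--▸ q2
  q2 = (rec X. b.c.(X + X)) + (rec X. b.c.(X + X)) :: --b--▸ q1
Coarsest stable partition (strong bisimilarity classes):
  B0 = {p0, p2, q0, q2}
  B1 = {p1, q1}
p0 ∈ B0, q0 ∈ B0 → same block

P ~ Q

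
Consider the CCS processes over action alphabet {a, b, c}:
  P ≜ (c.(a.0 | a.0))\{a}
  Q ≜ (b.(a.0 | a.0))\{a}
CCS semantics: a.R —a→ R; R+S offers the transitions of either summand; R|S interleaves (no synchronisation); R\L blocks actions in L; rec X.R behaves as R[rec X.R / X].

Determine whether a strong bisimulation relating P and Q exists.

not bisimilar

Reachable graph of P (2 states):
  s0 = (c.(a.0 | a.0))\{a} | —c→ s1
  s1 = (a.0 | a.0)\{a} | deadlocked
Reachable graph of Q (2 states):
  t0 = (b.(a.0 | a.0))\{a} | —b→ t1
  t1 = (a.0 | a.0)\{a} | deadlocked
Partition-refinement fixed point:
  B0 = {s0}
  B1 = {s1, t1}
  B2 = {t0}
s0 ∈ B0, t0 ∈ B2 → different blocks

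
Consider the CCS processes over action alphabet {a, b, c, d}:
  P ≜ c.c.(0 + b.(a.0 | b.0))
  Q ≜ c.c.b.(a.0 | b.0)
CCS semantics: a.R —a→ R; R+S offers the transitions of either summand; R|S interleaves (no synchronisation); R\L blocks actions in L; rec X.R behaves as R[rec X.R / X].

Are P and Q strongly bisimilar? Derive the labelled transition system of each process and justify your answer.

bisimilar

P's transition system — 7 states:
  m0 = c.c.(0 + b.(a.0 | b.0)) has moves -c-> m1
  m1 = c.(0 + b.(a.0 | b.0)) has moves -c-> m2
  m2 = 0 + b.(a.0 | b.0) has moves -b-> m3
  m3 = a.0 | b.0 has moves -a-> m4, -b-> m5
  m4 = 0 | b.0 has moves -b-> m6
  m5 = a.0 | 0 has moves -a-> m6
  m6 = 0 | 0 has moves (no moves)
Q's transition system — 7 states:
  n0 = c.c.b.(a.0 | b.0) has moves -c-> n1
  n1 = c.b.(a.0 | b.0) has moves -c-> n2
  n2 = b.(a.0 | b.0) has moves -b-> n3
  n3 = a.0 | b.0 has moves -a-> n4, -b-> n5
  n4 = 0 | b.0 has moves -b-> n6
  n5 = a.0 | 0 has moves -a-> n6
  n6 = 0 | 0 has moves (no moves)
Coarsest stable partition (strong bisimilarity classes):
  B0 = {m0, n0}
  B1 = {m1, n1}
  B2 = {m2, n2}
  B3 = {m3, n3}
  B4 = {m4, n4}
  B5 = {m6, n6}
  B6 = {m5, n5}
m0 ∈ B0, n0 ∈ B0 → same block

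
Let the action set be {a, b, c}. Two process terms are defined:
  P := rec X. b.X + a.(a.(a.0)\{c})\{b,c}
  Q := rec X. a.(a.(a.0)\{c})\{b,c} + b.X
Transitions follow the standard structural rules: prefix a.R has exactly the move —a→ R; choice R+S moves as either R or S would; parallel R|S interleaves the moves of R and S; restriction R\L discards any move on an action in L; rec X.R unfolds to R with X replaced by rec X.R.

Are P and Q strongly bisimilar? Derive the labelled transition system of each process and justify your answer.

P's transition system — 4 states:
  p0 = rec X. b.X + a.(a.(a.0)\{c})\{b,c} has moves —a→ p1, —b→ p0
  p1 = (a.(a.0)\{c})\{b,c} has moves —a→ p2
  p2 = (a.0)\{c}\{b,c} has moves —a→ p3
  p3 = 0\{c}\{b,c} has moves deadlocked
Q's transition system — 4 states:
  q0 = rec X. a.(a.(a.0)\{c})\{b,c} + b.X has moves —a→ q1, —b→ q0
  q1 = (a.(a.0)\{c})\{b,c} has moves —a→ q2
  q2 = (a.0)\{c}\{b,c} has moves —a→ q3
  q3 = 0\{c}\{b,c} has moves deadlocked
Partition-refinement fixed point:
  B0 = {p0, q0}
  B1 = {p1, q1}
  B2 = {p2, q2}
  B3 = {p3, q3}
p0 ∈ B0, q0 ∈ B0 → same block

bisimilar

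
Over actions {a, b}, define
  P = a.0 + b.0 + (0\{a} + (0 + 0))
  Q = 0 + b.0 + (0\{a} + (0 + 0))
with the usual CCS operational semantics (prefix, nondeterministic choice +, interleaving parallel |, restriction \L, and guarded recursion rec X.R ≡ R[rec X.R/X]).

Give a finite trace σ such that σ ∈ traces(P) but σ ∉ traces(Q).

P's transition system — 2 states:
  s0 = a.0 + b.0 + (0\{a} + (0 + 0)) :: -a-> s1, -b-> s1
  s1 = 0 :: stopped
Q's transition system — 2 states:
  t0 = 0 + b.0 + (0\{a} + (0 + 0)) :: -b-> t1
  t1 = 0 :: stopped
Executing a from P (initial set {s0}):
  [1] a ⇒ {s1}
  — P admits the full trace.
Executing a from Q (initial set {t0}):
  [1] a ⇒ ∅  — Q cannot continue

a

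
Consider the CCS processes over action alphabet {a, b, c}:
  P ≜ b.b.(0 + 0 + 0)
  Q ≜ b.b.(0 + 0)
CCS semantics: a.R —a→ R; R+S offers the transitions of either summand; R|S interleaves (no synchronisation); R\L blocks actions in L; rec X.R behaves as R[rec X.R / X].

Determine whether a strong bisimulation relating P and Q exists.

YES

LTS(P): 3 reachable states
  s0 = b.b.(0 + 0 + 0) | —b→ s1
  s1 = b.(0 + 0 + 0) | —b→ s2
  s2 = 0 + 0 + 0 | (no moves)
LTS(Q): 3 reachable states
  t0 = b.b.(0 + 0) | —b→ t1
  t1 = b.(0 + 0) | —b→ t2
  t2 = 0 + 0 | (no moves)
Coarsest stable partition (strong bisimilarity classes):
  B0 = {s0, t0}
  B1 = {s1, t1}
  B2 = {s2, t2}
s0 ∈ B0, t0 ∈ B0 → same block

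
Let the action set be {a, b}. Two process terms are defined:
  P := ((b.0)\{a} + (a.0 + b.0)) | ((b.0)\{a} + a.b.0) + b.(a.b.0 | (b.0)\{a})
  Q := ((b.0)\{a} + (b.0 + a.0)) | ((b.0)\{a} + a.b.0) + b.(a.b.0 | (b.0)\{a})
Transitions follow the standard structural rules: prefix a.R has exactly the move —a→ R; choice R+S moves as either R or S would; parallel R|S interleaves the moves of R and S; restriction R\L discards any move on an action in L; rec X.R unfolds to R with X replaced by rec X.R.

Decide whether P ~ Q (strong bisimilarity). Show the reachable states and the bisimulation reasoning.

P ~ Q

Reachable graph of P (17 states):
  p0 = ((b.0)\{a} + (a.0 + b.0)) | ((b.0)\{a} + a.b.0) + b.(a.b.0 | (b.0)\{a}) has moves =a=> p1, =a=> p2, =b=> p2, =b=> p3, =b=> p4, =b=> p5
  p1 = ((b.0)\{a} + (a.0 + b.0)) | b.0 has moves =a=> p6, =b=> p6, =b=> p7, =b=> p8
  p2 = 0 | ((b.0)\{a} + a.b.0) has moves =a=> p6, =b=> p9
  p3 = ((b.0)\{a} + (a.0 + b.0)) | 0\{a} has moves =a=> p9, =b=> p10, =b=> p9
  p4 = 0\{a} | ((b.0)\{a} + a.b.0) has moves =a=> p8, =b=> p10
  p5 = a.b.0 | (b.0)\{a} has moves =a=> p11, =b=> p12
  p6 = 0 | b.0 has moves =b=> p13
  p7 = ((b.0)\{a} + (a.0 + b.0)) | 0 has moves =a=> p13, =b=> p13, =b=> p14
  p8 = 0\{a} | b.0 has moves =b=> p14
  p9 = 0 | 0\{a} has moves stopped
  p10 = 0\{a} | 0\{a} has moves stopped
  p11 = b.0 | (b.0)\{a} has moves =b=> p15, =b=> p16
  p12 = a.b.0 | 0\{a} has moves =a=> p16
  p13 = 0 | 0 has moves stopped
  p14 = 0\{a} | 0 has moves stopped
  p15 = 0 | (b.0)\{a} has moves =b=> p9
  p16 = b.0 | 0\{a} has moves =b=> p9
Reachable graph of Q (17 states):
  q0 = ((b.0)\{a} + (b.0 + a.0)) | ((b.0)\{a} + a.b.0) + b.(a.b.0 | (b.0)\{a}) has moves =a=> q1, =a=> q2, =b=> q2, =b=> q3, =b=> q4, =b=> q5
  q1 = ((b.0)\{a} + (b.0 + a.0)) | b.0 has moves =a=> q6, =b=> q6, =b=> q7, =b=> q8
  q2 = 0 | ((b.0)\{a} + a.b.0) has moves =a=> q6, =b=> q9
  q3 = ((b.0)\{a} + (b.0 + a.0)) | 0\{a} has moves =a=> q9, =b=> q10, =b=> q9
  q4 = 0\{a} | ((b.0)\{a} + a.b.0) has moves =a=> q8, =b=> q10
  q5 = a.b.0 | (b.0)\{a} has moves =a=> q11, =b=> q12
  q6 = 0 | b.0 has moves =b=> q13
  q7 = ((b.0)\{a} + (b.0 + a.0)) | 0 has moves =a=> q13, =b=> q13, =b=> q14
  q8 = 0\{a} | b.0 has moves =b=> q14
  q9 = 0 | 0\{a} has moves stopped
  q10 = 0\{a} | 0\{a} has moves stopped
  q11 = b.0 | (b.0)\{a} has moves =b=> q15, =b=> q16
  q12 = a.b.0 | 0\{a} has moves =a=> q16
  q13 = 0 | 0 has moves stopped
  q14 = 0\{a} | 0 has moves stopped
  q15 = 0 | (b.0)\{a} has moves =b=> q9
  q16 = b.0 | 0\{a} has moves =b=> q9
Bisimilarity quotient blocks:
  B0 = {p0, q0}
  B1 = {p3, p7, q3, q7}
  B2 = {p10, p13, p14, p9, q10, q13, q14, q9}
  B3 = {p5, q5}
  B4 = {p12, q12}
  B5 = {p15, p16, p6, p8, q15, q16, q6, q8}
  B6 = {p11, q11}
  B7 = {p2, p4, q2, q4}
  B8 = {p1, q1}
p0 ∈ B0, q0 ∈ B0 → same block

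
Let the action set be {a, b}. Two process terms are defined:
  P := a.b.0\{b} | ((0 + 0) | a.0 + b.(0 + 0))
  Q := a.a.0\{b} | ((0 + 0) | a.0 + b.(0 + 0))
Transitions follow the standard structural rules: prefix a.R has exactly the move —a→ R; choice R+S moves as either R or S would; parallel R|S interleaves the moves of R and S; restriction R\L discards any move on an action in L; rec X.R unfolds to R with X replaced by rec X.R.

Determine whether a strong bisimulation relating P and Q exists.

LTS(P): 9 reachable states
  m0 = a.b.0\{b} | ((0 + 0) | a.0 + b.(0 + 0)) ⊢ -a-> m1, -a-> m2, -b-> m3
  m1 = a.b.0\{b} | ((0 + 0) | 0) ⊢ -a-> m4
  m2 = b.0\{b} | ((0 + 0) | a.0 + b.(0 + 0)) ⊢ -a-> m4, -b-> m5, -b-> m6
  m3 = a.b.0\{b} | (0 + 0) ⊢ -a-> m6
  m4 = b.0\{b} | ((0 + 0) | 0) ⊢ -b-> m7
  m5 = 0\{b} | ((0 + 0) | a.0 + b.(0 + 0)) ⊢ -a-> m7, -b-> m8
  m6 = b.0\{b} | (0 + 0) ⊢ -b-> m8
  m7 = 0\{b} | ((0 + 0) | 0) ⊢ deadlocked
  m8 = 0\{b} | (0 + 0) ⊢ deadlocked
LTS(Q): 9 reachable states
  n0 = a.a.0\{b} | ((0 + 0) | a.0 + b.(0 + 0)) ⊢ -a-> n1, -a-> n2, -b-> n3
  n1 = a.0\{b} | ((0 + 0) | a.0 + b.(0 + 0)) ⊢ -a-> n4, -a-> n5, -b-> n6
  n2 = a.a.0\{b} | ((0 + 0) | 0) ⊢ -a-> n5
  n3 = a.a.0\{b} | (0 + 0) ⊢ -a-> n6
  n4 = 0\{b} | ((0 + 0) | a.0 + b.(0 + 0)) ⊢ -a-> n7, -b-> n8
  n5 = a.0\{b} | ((0 + 0) | 0) ⊢ -a-> n7
  n6 = a.0\{b} | (0 + 0) ⊢ -a-> n8
  n7 = 0\{b} | ((0 + 0) | 0) ⊢ deadlocked
  n8 = 0\{b} | (0 + 0) ⊢ deadlocked
Bisimilarity quotient blocks:
  B0 = {m0}
  B1 = {m2}
  B2 = {m4, m6}
  B3 = {m7, m8, n7, n8}
  B4 = {m5, n4}
  B5 = {m1, m3}
  B6 = {n0}
  B7 = {n2, n3}
  B8 = {n5, n6}
  B9 = {n1}
m0 ∈ B0, n0 ∈ B6 → different blocks

P ≁ Q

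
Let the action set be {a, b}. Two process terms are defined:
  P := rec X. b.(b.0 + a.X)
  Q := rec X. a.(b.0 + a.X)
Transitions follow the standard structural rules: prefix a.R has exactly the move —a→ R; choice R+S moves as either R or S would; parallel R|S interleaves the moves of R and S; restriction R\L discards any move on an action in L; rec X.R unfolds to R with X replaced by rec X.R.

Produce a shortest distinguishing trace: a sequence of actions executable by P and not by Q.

b

P's transition system — 3 states:
  m0 = rec X. b.(b.0 + a.X) has moves =b=> m1
  m1 = b.0 + a.(rec X. b.(b.0 + a.X)) has moves =a=> m0, =b=> m2
  m2 = 0 has moves deadlocked
Q's transition system — 3 states:
  n0 = rec X. a.(b.0 + a.X) has moves =a=> n1
  n1 = b.0 + a.(rec X. a.(b.0 + a.X)) has moves =a=> n0, =b=> n2
  n2 = 0 has moves deadlocked
Run σ = ⟨b⟩ on P: start {m0}
  after b @ step 1: {m1}
  ✓ P
Run σ = ⟨b⟩ on Q: start {n0}
  after b @ step 1: ∅ (Q stuck)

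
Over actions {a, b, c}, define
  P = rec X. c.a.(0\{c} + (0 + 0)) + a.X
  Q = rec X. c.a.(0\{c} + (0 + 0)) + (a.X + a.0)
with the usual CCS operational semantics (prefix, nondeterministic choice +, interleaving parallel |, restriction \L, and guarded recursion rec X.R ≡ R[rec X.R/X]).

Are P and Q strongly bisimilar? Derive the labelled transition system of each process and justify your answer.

not bisimilar

Reachable graph of P (3 states):
  m0 = rec X. c.a.(0\{c} + (0 + 0)) + a.X → =a=> m0, =c=> m1
  m1 = a.(0\{c} + (0 + 0)) → =a=> m2
  m2 = 0\{c} + (0 + 0) → ∅
Reachable graph of Q (4 states):
  n0 = rec X. c.a.(0\{c} + (0 + 0)) + (a.X + a.0) → =a=> n0, =a=> n1, =c=> n2
  n1 = 0 → ∅
  n2 = a.(0\{c} + (0 + 0)) → =a=> n3
  n3 = 0\{c} + (0 + 0) → ∅
Partition-refinement fixed point:
  B0 = {m0}
  B1 = {m1, n2}
  B2 = {m2, n1, n3}
  B3 = {n0}
m0 ∈ B0, n0 ∈ B3 → different blocks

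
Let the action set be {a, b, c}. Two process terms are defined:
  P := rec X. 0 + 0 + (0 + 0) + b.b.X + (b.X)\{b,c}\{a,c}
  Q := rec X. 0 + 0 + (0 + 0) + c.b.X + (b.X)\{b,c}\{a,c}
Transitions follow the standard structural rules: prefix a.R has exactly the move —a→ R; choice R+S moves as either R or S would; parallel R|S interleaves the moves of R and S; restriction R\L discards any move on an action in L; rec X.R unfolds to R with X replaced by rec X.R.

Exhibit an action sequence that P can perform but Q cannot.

LTS(P): 2 reachable states
  s0 = rec X. 0 + 0 + (0 + 0) + b.b.X + (b.X)\{b,c}\{a,c} | =b=> s1
  s1 = b.(rec X. 0 + 0 + (0 + 0) + b.b.X + (b.X)\{b,c}\{a,c}) | =b=> s0
LTS(Q): 2 reachable states
  t0 = rec X. 0 + 0 + (0 + 0) + c.b.X + (b.X)\{b,c}\{a,c} | =c=> t1
  t1 = b.(rec X. 0 + 0 + (0 + 0) + c.b.X + (b.X)\{b,c}\{a,c}) | =b=> t0
Executing b from P (initial set {s0}):
  after b @ step 1: {s1}
  ✓ P
Executing b from Q (initial set {t0}):
  after b @ step 1: ∅ (Q stuck)

b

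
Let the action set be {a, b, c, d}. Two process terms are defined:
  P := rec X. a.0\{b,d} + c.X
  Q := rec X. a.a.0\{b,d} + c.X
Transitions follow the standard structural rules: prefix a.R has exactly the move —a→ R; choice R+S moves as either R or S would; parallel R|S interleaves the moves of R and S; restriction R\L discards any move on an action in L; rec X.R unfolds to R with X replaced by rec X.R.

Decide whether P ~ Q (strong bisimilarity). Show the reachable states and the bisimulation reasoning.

P's transition system — 2 states:
  u0 = rec X. a.0\{b,d} + c.X has moves --a--▸ u1, --c--▸ u0
  u1 = 0\{b,d} has moves ∅
Q's transition system — 3 states:
  v0 = rec X. a.a.0\{b,d} + c.X has moves --a--▸ v1, --c--▸ v0
  v1 = a.0\{b,d} has moves --a--▸ v2
  v2 = 0\{b,d} has moves ∅
Partition-refinement fixed point:
  B0 = {u0}
  B1 = {u1, v2}
  B2 = {v0}
  B3 = {v1}
u0 ∈ B0, v0 ∈ B2 → different blocks

NO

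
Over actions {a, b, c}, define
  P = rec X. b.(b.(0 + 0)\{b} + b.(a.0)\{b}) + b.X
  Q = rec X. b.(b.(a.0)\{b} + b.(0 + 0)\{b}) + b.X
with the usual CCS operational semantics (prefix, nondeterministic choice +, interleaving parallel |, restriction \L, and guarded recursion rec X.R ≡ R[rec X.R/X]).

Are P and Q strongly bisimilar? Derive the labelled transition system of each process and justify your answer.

LTS(P): 5 reachable states
  m0 = rec X. b.(b.(0 + 0)\{b} + b.(a.0)\{b}) + b.X ⊢ ··b··> m0, ··b··> m1
  m1 = b.(0 + 0)\{b} + b.(a.0)\{b} ⊢ ··b··> m2, ··b··> m3
  m2 = (0 + 0)\{b} ⊢ (no moves)
  m3 = (a.0)\{b} ⊢ ··a··> m4
  m4 = 0\{b} ⊢ (no moves)
LTS(Q): 5 reachable states
  n0 = rec X. b.(b.(a.0)\{b} + b.(0 + 0)\{b}) + b.X ⊢ ··b··> n0, ··b··> n1
  n1 = b.(a.0)\{b} + b.(0 + 0)\{b} ⊢ ··b··> n2, ··b··> n3
  n2 = (0 + 0)\{b} ⊢ (no moves)
  n3 = (a.0)\{b} ⊢ ··a··> n4
  n4 = 0\{b} ⊢ (no moves)
Coarsest stable partition (strong bisimilarity classes):
  B0 = {m0, n0}
  B1 = {m1, n1}
  B2 = {m2, m4, n2, n4}
  B3 = {m3, n3}
m0 ∈ B0, n0 ∈ B0 → same block

YES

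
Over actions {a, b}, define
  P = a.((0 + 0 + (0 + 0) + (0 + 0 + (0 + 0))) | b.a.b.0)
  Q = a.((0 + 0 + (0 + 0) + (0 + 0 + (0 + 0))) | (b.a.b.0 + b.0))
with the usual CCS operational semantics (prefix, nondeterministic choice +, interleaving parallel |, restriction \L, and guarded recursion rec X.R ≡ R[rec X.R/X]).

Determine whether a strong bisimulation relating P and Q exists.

not bisimilar

P's transition system — 5 states:
  m0 = a.((0 + 0 + (0 + 0) + (0 + 0 + (0 + 0))) | b.a.b.0) | =a=> m1
  m1 = (0 + 0 + (0 + 0) + (0 + 0 + (0 + 0))) | b.a.b.0 | =b=> m2
  m2 = (0 + 0 + (0 + 0) + (0 + 0 + (0 + 0))) | a.b.0 | =a=> m3
  m3 = (0 + 0 + (0 + 0) + (0 + 0 + (0 + 0))) | b.0 | =b=> m4
  m4 = (0 + 0 + (0 + 0) + (0 + 0 + (0 + 0))) | 0 | (no moves)
Q's transition system — 5 states:
  n0 = a.((0 + 0 + (0 + 0) + (0 + 0 + (0 + 0))) | (b.a.b.0 + b.0)) | =a=> n1
  n1 = (0 + 0 + (0 + 0) + (0 + 0 + (0 + 0))) | (b.a.b.0 + b.0) | =b=> n2, =b=> n3
  n2 = (0 + 0 + (0 + 0) + (0 + 0 + (0 + 0))) | 0 | (no moves)
  n3 = (0 + 0 + (0 + 0) + (0 + 0 + (0 + 0))) | a.b.0 | =a=> n4
  n4 = (0 + 0 + (0 + 0) + (0 + 0 + (0 + 0))) | b.0 | =b=> n2
Coarsest stable partition (strong bisimilarity classes):
  B0 = {m0}
  B1 = {m1}
  B2 = {m2, n3}
  B3 = {m3, n4}
  B4 = {m4, n2}
  B5 = {n0}
  B6 = {n1}
m0 ∈ B0, n0 ∈ B5 → different blocks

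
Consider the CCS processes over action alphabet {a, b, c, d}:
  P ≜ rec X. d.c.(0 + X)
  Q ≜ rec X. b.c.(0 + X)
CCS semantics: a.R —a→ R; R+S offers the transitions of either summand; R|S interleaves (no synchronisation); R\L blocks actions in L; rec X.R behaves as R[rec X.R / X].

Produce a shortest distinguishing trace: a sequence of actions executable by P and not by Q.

d

P's transition system — 3 states:
  u0 = rec X. d.c.(0 + X) :: -d-> u1
  u1 = c.(0 + (rec X. d.c.(0 + X))) :: -c-> u2
  u2 = 0 + (rec X. d.c.(0 + X)) :: -d-> u1
Q's transition system — 3 states:
  v0 = rec X. b.c.(0 + X) :: -b-> v1
  v1 = c.(0 + (rec X. b.c.(0 + X))) :: -c-> v2
  v2 = 0 + (rec X. b.c.(0 + X)) :: -b-> v1
Trace ⟨d⟩ through P, begin at {u0}:
  [1] d ⇒ {u1}
  ✓ P
Trace ⟨d⟩ through Q, begin at {v0}:
  [1] d ⇒ ∅  — Q cannot continue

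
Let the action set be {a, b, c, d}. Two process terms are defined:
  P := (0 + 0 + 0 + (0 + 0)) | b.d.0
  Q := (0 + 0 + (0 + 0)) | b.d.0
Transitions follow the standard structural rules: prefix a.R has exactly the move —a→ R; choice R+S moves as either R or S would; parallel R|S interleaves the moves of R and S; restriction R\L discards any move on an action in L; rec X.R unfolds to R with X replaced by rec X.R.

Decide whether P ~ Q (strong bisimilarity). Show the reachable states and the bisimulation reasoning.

P's transition system — 3 states:
  m0 = (0 + 0 + 0 + (0 + 0)) | b.d.0 ⊢ —b→ m1
  m1 = (0 + 0 + 0 + (0 + 0)) | d.0 ⊢ —d→ m2
  m2 = (0 + 0 + 0 + (0 + 0)) | 0 ⊢ ·
Q's transition system — 3 states:
  n0 = (0 + 0 + (0 + 0)) | b.d.0 ⊢ —b→ n1
  n1 = (0 + 0 + (0 + 0)) | d.0 ⊢ —d→ n2
  n2 = (0 + 0 + (0 + 0)) | 0 ⊢ ·
Coarsest stable partition (strong bisimilarity classes):
  B0 = {m0, n0}
  B1 = {m1, n1}
  B2 = {m2, n2}
m0 ∈ B0, n0 ∈ B0 → same block

YES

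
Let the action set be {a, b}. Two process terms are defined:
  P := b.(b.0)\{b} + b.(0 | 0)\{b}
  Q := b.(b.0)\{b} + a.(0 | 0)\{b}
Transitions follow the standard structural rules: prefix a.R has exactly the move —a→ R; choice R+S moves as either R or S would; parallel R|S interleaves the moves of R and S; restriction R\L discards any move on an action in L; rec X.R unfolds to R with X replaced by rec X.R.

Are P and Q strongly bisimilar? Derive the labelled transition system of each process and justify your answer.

P ≁ Q

P's transition system — 3 states:
  p0 = b.(b.0)\{b} + b.(0 | 0)\{b} :: ··b··> p1, ··b··> p2
  p1 = (0 | 0)\{b} :: ·
  p2 = (b.0)\{b} :: ·
Q's transition system — 3 states:
  q0 = b.(b.0)\{b} + a.(0 | 0)\{b} :: ··a··> q1, ··b··> q2
  q1 = (0 | 0)\{b} :: ·
  q2 = (b.0)\{b} :: ·
Partition-refinement fixed point:
  B0 = {p0}
  B1 = {p1, p2, q1, q2}
  B2 = {q0}
p0 ∈ B0, q0 ∈ B2 → different blocks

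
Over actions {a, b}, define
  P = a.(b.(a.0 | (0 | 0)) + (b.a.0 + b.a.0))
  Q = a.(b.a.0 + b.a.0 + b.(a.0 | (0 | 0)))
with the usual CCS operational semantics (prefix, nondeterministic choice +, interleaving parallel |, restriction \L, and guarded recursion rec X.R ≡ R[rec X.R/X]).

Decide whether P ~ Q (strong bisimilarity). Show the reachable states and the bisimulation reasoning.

P's transition system — 6 states:
  p0 = a.(b.(a.0 | (0 | 0)) + (b.a.0 + b.a.0)) :: —a→ p1
  p1 = b.(a.0 | (0 | 0)) + (b.a.0 + b.a.0) :: —b→ p2, —b→ p3
  p2 = a.0 :: —a→ p4
  p3 = a.0 | (0 | 0) :: —a→ p5
  p4 = 0 :: deadlocked
  p5 = 0 | (0 | 0) :: deadlocked
Q's transition system — 6 states:
  q0 = a.(b.a.0 + b.a.0 + b.(a.0 | (0 | 0))) :: —a→ q1
  q1 = b.a.0 + b.a.0 + b.(a.0 | (0 | 0)) :: —b→ q2, —b→ q3
  q2 = a.0 :: —a→ q4
  q3 = a.0 | (0 | 0) :: —a→ q5
  q4 = 0 :: deadlocked
  q5 = 0 | (0 | 0) :: deadlocked
Bisimilarity quotient blocks:
  B0 = {p0, q0}
  B1 = {p1, q1}
  B2 = {p2, p3, q2, q3}
  B3 = {p4, p5, q4, q5}
p0 ∈ B0, q0 ∈ B0 → same block

P ~ Q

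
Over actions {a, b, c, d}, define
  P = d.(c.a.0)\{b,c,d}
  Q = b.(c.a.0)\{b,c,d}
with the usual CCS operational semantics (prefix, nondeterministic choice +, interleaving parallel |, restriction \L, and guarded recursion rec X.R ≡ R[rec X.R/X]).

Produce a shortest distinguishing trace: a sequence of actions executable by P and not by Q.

d

Reachable graph of P (2 states):
  m0 = d.(c.a.0)\{b,c,d} :: -d-> m1
  m1 = (c.a.0)\{b,c,d} :: stopped
Reachable graph of Q (2 states):
  n0 = b.(c.a.0)\{b,c,d} :: -b-> n1
  n1 = (c.a.0)\{b,c,d} :: stopped
Trace ⟨d⟩ through P, begin at {m0}:
  step 1 (d): {m1}
  — P admits the full trace.
Trace ⟨d⟩ through Q, begin at {n0}:
  step 1 (d): ∅  — Q cannot continue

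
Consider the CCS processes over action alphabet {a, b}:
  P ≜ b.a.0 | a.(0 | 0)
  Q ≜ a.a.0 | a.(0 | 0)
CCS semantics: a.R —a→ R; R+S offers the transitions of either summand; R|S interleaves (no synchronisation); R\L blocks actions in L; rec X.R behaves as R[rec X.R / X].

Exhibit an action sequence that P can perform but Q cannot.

P's transition system — 6 states:
  u0 = b.a.0 | a.(0 | 0) has moves --a--▸ u1, --b--▸ u2
  u1 = b.a.0 | (0 | 0) has moves --b--▸ u3
  u2 = a.0 | a.(0 | 0) has moves --a--▸ u3, --a--▸ u4
  u3 = a.0 | (0 | 0) has moves --a--▸ u5
  u4 = 0 | a.(0 | 0) has moves --a--▸ u5
  u5 = 0 | (0 | 0) has moves ∅
Q's transition system — 6 states:
  v0 = a.a.0 | a.(0 | 0) has moves --a--▸ v1, --a--▸ v2
  v1 = a.0 | a.(0 | 0) has moves --a--▸ v3, --a--▸ v4
  v2 = a.a.0 | (0 | 0) has moves --a--▸ v4
  v3 = 0 | a.(0 | 0) has moves --a--▸ v5
  v4 = a.0 | (0 | 0) has moves --a--▸ v5
  v5 = 0 | (0 | 0) has moves ∅
Executing b from P (initial set {u0}):
  after b @ step 1: {u2}
  — P admits the full trace.
Executing b from Q (initial set {v0}):
  after b @ step 1: ∅ (Q stuck)

b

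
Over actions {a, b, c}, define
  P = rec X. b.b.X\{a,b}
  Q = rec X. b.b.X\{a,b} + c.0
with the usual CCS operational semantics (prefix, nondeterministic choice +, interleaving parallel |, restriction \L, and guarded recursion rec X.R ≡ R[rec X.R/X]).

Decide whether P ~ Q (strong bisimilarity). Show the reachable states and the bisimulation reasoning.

P ≁ Q

LTS(P): 3 reachable states
  p0 = rec X. b.b.X\{a,b} | —b→ p1
  p1 = b.(rec X. b.b.X\{a,b})\{a,b} | —b→ p2
  p2 = (rec X. b.b.X\{a,b})\{a,b} | (no moves)
LTS(Q): 5 reachable states
  q0 = rec X. b.b.X\{a,b} + c.0 | —b→ q1, —c→ q2
  q1 = b.(rec X. b.b.X\{a,b} + c.0)\{a,b} | —b→ q3
  q2 = 0 | (no moves)
  q3 = (rec X. b.b.X\{a,b} + c.0)\{a,b} | —c→ q4
  q4 = 0\{a,b} | (no moves)
Partition-refinement fixed point:
  B0 = {p0}
  B1 = {p1}
  B2 = {p2, q2, q4}
  B3 = {q0}
  B4 = {q1}
  B5 = {q3}
p0 ∈ B0, q0 ∈ B3 → different blocks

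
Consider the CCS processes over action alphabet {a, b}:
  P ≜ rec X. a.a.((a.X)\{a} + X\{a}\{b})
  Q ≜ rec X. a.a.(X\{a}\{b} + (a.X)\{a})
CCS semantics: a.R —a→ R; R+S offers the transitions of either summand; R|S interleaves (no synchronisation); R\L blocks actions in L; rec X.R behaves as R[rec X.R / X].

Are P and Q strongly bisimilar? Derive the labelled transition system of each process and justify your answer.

P's transition system — 3 states:
  m0 = rec X. a.a.((a.X)\{a} + X\{a}\{b}) ⊢ ··a··> m1
  m1 = a.((a.(rec X. a.a.((a.X)\{a} + X\{a}\{b})))\{a} + (rec X. a.a.((a.X)\{a} + X\{a}\{b}))\{a}\{b}) ⊢ ··a··> m2
  m2 = (a.(rec X. a.a.((a.X)\{a} + X\{a}\{b})))\{a} + (rec X. a.a.((a.X)\{a} + X\{a}\{b}))\{a}\{b} ⊢ ∅
Q's transition system — 3 states:
  n0 = rec X. a.a.(X\{a}\{b} + (a.X)\{a}) ⊢ ··a··> n1
  n1 = a.((rec X. a.a.(X\{a}\{b} + (a.X)\{a}))\{a}\{b} + (a.(rec X. a.a.(X\{a}\{b} + (a.X)\{a})))\{a}) ⊢ ··a··> n2
  n2 = (rec X. a.a.(X\{a}\{b} + (a.X)\{a}))\{a}\{b} + (a.(rec X. a.a.(X\{a}\{b} + (a.X)\{a})))\{a} ⊢ ∅
Coarsest stable partition (strong bisimilarity classes):
  B0 = {m0, n0}
  B1 = {m1, n1}
  B2 = {m2, n2}
m0 ∈ B0, n0 ∈ B0 → same block

YES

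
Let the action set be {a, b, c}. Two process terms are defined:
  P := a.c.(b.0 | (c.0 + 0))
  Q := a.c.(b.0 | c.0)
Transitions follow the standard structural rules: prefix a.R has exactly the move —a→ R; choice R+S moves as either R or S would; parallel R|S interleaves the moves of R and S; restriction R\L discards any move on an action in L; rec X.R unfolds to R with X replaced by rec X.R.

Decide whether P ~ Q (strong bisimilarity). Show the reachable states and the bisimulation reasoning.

P ~ Q

P's transition system — 6 states:
  m0 = a.c.(b.0 | (c.0 + 0)) → --a--▸ m1
  m1 = c.(b.0 | (c.0 + 0)) → --c--▸ m2
  m2 = b.0 | (c.0 + 0) → --b--▸ m3, --c--▸ m4
  m3 = 0 | (c.0 + 0) → --c--▸ m5
  m4 = b.0 | 0 → --b--▸ m5
  m5 = 0 | 0 → stopped
Q's transition system — 6 states:
  n0 = a.c.(b.0 | c.0) → --a--▸ n1
  n1 = c.(b.0 | c.0) → --c--▸ n2
  n2 = b.0 | c.0 → --b--▸ n3, --c--▸ n4
  n3 = 0 | c.0 → --c--▸ n5
  n4 = b.0 | 0 → --b--▸ n5
  n5 = 0 | 0 → stopped
Partition-refinement fixed point:
  B0 = {m0, n0}
  B1 = {m1, n1}
  B2 = {m2, n2}
  B3 = {m3, n3}
  B4 = {m5, n5}
  B5 = {m4, n4}
m0 ∈ B0, n0 ∈ B0 → same block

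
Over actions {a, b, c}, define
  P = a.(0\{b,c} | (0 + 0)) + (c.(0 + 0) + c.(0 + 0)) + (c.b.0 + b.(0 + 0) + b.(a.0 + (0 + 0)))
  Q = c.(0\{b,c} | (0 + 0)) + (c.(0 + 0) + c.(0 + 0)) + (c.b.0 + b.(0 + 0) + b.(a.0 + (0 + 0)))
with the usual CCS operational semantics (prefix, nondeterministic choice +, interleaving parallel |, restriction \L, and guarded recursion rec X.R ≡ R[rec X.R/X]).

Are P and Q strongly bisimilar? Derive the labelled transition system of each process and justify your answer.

P ≁ Q

LTS(P): 6 reachable states
  s0 = a.(0\{b,c} | (0 + 0)) + (c.(0 + 0) + c.(0 + 0)) + (c.b.0 + b.(0 + 0) + b.(a.0 + (0 + 0))) ⊢ =a=> s1, =b=> s2, =b=> s3, =c=> s2, =c=> s4
  s1 = 0\{b,c} | (0 + 0) ⊢ stopped
  s2 = 0 + 0 ⊢ stopped
  s3 = a.0 + (0 + 0) ⊢ =a=> s5
  s4 = b.0 ⊢ =b=> s5
  s5 = 0 ⊢ stopped
LTS(Q): 6 reachable states
  t0 = c.(0\{b,c} | (0 + 0)) + (c.(0 + 0) + c.(0 + 0)) + (c.b.0 + b.(0 + 0) + b.(a.0 + (0 + 0))) ⊢ =b=> t1, =b=> t2, =c=> t1, =c=> t3, =c=> t4
  t1 = 0 + 0 ⊢ stopped
  t2 = a.0 + (0 + 0) ⊢ =a=> t5
  t3 = 0\{b,c} | (0 + 0) ⊢ stopped
  t4 = b.0 ⊢ =b=> t5
  t5 = 0 ⊢ stopped
Partition-refinement fixed point:
  B0 = {s0}
  B1 = {s1, s2, s5, t1, t3, t5}
  B2 = {s3, t2}
  B3 = {s4, t4}
  B4 = {t0}
s0 ∈ B0, t0 ∈ B4 → different blocks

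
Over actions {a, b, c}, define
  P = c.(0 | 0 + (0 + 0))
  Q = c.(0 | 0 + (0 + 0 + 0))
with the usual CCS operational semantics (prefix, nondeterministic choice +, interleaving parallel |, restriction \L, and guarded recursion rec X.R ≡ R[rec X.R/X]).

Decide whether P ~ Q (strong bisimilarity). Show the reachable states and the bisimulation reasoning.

P ~ Q

Reachable graph of P (2 states):
  m0 = c.(0 | 0 + (0 + 0)) :: =c=> m1
  m1 = 0 | 0 + (0 + 0) :: deadlocked
Reachable graph of Q (2 states):
  n0 = c.(0 | 0 + (0 + 0 + 0)) :: =c=> n1
  n1 = 0 | 0 + (0 + 0 + 0) :: deadlocked
Bisimilarity quotient blocks:
  B0 = {m0, n0}
  B1 = {m1, n1}
m0 ∈ B0, n0 ∈ B0 → same block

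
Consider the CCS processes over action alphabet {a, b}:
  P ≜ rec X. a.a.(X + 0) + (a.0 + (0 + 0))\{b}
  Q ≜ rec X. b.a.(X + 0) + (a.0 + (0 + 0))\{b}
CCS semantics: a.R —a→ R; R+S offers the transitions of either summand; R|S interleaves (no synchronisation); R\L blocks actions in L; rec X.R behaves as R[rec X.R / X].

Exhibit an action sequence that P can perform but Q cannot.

aa

Reachable graph of P (4 states):
  p0 = rec X. a.a.(X + 0) + (a.0 + (0 + 0))\{b} has moves --a--▸ p1, --a--▸ p2
  p1 = 0\{b} has moves stopped
  p2 = a.((rec X. a.a.(X + 0) + (a.0 + (0 + 0))\{b}) + 0) has moves --a--▸ p3
  p3 = (rec X. a.a.(X + 0) + (a.0 + (0 + 0))\{b}) + 0 has moves --a--▸ p1, --a--▸ p2
Reachable graph of Q (4 states):
  q0 = rec X. b.a.(X + 0) + (a.0 + (0 + 0))\{b} has moves --a--▸ q1, --b--▸ q2
  q1 = 0\{b} has moves stopped
  q2 = a.((rec X. b.a.(X + 0) + (a.0 + (0 + 0))\{b}) + 0) has moves --a--▸ q3
  q3 = (rec X. b.a.(X + 0) + (a.0 + (0 + 0))\{b}) + 0 has moves --a--▸ q1, --b--▸ q2
Executing aa from P (initial set {p0}):
  step 1 (a): {p1, p2}
  step 2 (a): {p3}
  ✓ P
Executing aa from Q (initial set {q0}):
  step 1 (a): {q1}
  step 2 (a): no successor for Q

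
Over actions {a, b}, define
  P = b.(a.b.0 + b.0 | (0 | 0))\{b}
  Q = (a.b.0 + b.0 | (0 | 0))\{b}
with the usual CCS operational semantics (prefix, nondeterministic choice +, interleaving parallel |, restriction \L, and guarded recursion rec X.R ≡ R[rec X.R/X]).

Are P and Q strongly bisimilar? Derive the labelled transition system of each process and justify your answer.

LTS(P): 3 reachable states
  s0 = b.(a.b.0 + b.0 | (0 | 0))\{b} ⊢ --b--▸ s1
  s1 = (a.b.0 + b.0 | (0 | 0))\{b} ⊢ --a--▸ s2
  s2 = (b.0)\{b} ⊢ ·
LTS(Q): 2 reachable states
  t0 = (a.b.0 + b.0 | (0 | 0))\{b} ⊢ --a--▸ t1
  t1 = (b.0)\{b} ⊢ ·
Partition-refinement fixed point:
  B0 = {s0}
  B1 = {s1, t0}
  B2 = {s2, t1}
s0 ∈ B0, t0 ∈ B1 → different blocks

NO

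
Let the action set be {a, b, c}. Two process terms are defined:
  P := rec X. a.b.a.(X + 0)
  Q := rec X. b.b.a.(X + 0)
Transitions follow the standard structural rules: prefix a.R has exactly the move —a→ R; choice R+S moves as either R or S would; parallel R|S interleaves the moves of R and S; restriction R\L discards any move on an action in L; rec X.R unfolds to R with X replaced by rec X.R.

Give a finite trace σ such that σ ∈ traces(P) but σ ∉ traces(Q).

LTS(P): 4 reachable states
  m0 = rec X. a.b.a.(X + 0) ⊢ —a→ m1
  m1 = b.a.((rec X. a.b.a.(X + 0)) + 0) ⊢ —b→ m2
  m2 = a.((rec X. a.b.a.(X + 0)) + 0) ⊢ —a→ m3
  m3 = (rec X. a.b.a.(X + 0)) + 0 ⊢ —a→ m1
LTS(Q): 4 reachable states
  n0 = rec X. b.b.a.(X + 0) ⊢ —b→ n1
  n1 = b.a.((rec X. b.b.a.(X + 0)) + 0) ⊢ —b→ n2
  n2 = a.((rec X. b.b.a.(X + 0)) + 0) ⊢ —a→ n3
  n3 = (rec X. b.b.a.(X + 0)) + 0 ⊢ —b→ n1
Trace ⟨a⟩ through P, begin at {m0}:
  after a @ step 1: {m1}
  — P admits the full trace.
Trace ⟨a⟩ through Q, begin at {n0}:
  after a @ step 1: ∅ (Q stuck)

a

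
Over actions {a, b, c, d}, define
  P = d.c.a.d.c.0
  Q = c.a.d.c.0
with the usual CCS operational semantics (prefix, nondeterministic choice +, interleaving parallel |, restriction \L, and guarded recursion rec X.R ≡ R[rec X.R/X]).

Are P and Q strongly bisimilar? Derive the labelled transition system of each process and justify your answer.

P's transition system — 6 states:
  u0 = d.c.a.d.c.0 → =d=> u1
  u1 = c.a.d.c.0 → =c=> u2
  u2 = a.d.c.0 → =a=> u3
  u3 = d.c.0 → =d=> u4
  u4 = c.0 → =c=> u5
  u5 = 0 → deadlocked
Q's transition system — 5 states:
  v0 = c.a.d.c.0 → =c=> v1
  v1 = a.d.c.0 → =a=> v2
  v2 = d.c.0 → =d=> v3
  v3 = c.0 → =c=> v4
  v4 = 0 → deadlocked
Coarsest stable partition (strong bisimilarity classes):
  B0 = {u0}
  B1 = {u1, v0}
  B2 = {u2, v1}
  B3 = {u3, v2}
  B4 = {u4, v3}
  B5 = {u5, v4}
u0 ∈ B0, v0 ∈ B1 → different blocks

NO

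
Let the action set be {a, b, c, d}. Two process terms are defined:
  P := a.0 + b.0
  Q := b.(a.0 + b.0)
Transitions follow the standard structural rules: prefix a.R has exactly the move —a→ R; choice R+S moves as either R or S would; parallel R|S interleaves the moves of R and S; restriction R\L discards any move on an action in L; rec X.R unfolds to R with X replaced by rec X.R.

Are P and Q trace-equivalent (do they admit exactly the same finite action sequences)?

NO — witness ⟨a⟩

P's transition system — 2 states:
  s0 = a.0 + b.0 → —a→ s1, —b→ s1
  s1 = 0 → stopped
Q's transition system — 3 states:
  t0 = b.(a.0 + b.0) → —b→ t1
  t1 = a.0 + b.0 → —a→ t2, —b→ t2
  t2 = 0 → stopped
Run σ = ⟨a⟩ on P: start {s0}
  [1] a ⇒ {s1}
  ✓ P
Run σ = ⟨a⟩ on Q: start {t0}
  [1] a ⇒ ∅  — Q cannot continue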